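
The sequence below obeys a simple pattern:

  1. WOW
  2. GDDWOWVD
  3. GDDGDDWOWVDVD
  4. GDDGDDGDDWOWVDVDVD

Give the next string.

Each term wraps the previous one in GDD on the left and VD on the right.
Applying this once more to GDDGDDGDDWOWVDVDVD:

GDDGDDGDDGDDWOWVDVDVDVD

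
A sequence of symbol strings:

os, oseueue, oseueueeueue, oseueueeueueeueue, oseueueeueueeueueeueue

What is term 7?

oseueueeueueeueueeueueeueueeueue

Every step adds eueue to the end: s(k+1) = s(k)·eueue.
From oseueueeueueeueueeueue, 2 further steps: oseueueeueueeueueeueue → oseueueeueueeueueeueueeueue → (answer).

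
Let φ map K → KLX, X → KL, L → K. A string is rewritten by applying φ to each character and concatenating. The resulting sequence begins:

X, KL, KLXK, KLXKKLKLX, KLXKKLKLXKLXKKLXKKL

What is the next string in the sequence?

φ(KLXKKLKLXKLXKKLXKKL) expands symbol-by-symbol to KLX K KL KLX KLX K KLX K KL KLX K KL KLX KLX K KL KLX KLX K; joining the 19 pieces gives the next term.

KLXKKLKLXKLXKKLXKKLKLXKKLKLXKLXKKLKLXKLXK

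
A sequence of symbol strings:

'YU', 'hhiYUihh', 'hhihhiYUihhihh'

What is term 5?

Every step adds hhi to the front and ihh to the end of the previous string.
From hhihhiYUihhihh, 2 further steps: hhihhiYUihhihh → hhihhihhiYUihhihhihh → (answer).

hhihhihhihhiYUihhihhihhihh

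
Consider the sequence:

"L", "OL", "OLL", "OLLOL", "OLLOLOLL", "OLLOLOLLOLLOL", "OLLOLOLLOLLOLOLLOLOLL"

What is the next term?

Each term (from the third on) is the previous term followed by the one before it: term 3 = OL·L = OLL.
So term 8 is OLLOLOLLOLLOLOLLOLOLL·OLLOLOLLOLLOL.

OLLOLOLLOLLOLOLLOLOLLOLLOLOLLOLLOL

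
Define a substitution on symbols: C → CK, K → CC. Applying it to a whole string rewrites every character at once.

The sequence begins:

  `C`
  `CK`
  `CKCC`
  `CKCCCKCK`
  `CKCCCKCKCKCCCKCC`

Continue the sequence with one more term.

Applying the rule to each of the 16 symbols of CKCCCKCKCKCCCKCC gives the pieces CK CC CK CK CK CC CK CC CK CC CK CK CK CC CK CK, which concatenate to the answer.

CKCCCKCKCKCCCKCCCKCCCKCKCKCCCKCK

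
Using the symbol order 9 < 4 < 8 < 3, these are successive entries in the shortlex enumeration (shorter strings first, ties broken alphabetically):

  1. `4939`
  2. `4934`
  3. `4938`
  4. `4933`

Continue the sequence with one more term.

Find the rightmost character of 4933 below 3, bump it to the next letter, and reset everything to its right to 9.

4499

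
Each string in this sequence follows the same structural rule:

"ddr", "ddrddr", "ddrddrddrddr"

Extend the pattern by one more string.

s(k+1) = s(k)·s(k) — each term doubles the last.
Doubling ddrddrddrddr:

ddrddrddrddrddrddrddrddr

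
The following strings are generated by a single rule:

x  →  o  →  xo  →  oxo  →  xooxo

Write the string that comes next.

From term 3 onward, concatenate the second-to-last term with the last: x·o = xo, o·xo = oxo, …
Continuing: oxo · xooxo gives term 6.

oxoxooxo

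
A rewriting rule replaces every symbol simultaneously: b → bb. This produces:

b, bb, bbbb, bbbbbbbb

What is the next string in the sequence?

Expanding bbbbbbbb: b→bb, b→bb, b→bb, b→bb, b→bb, b→bb, b→bb, b→bb. Concatenated: bb bb bb bb bb bb bb bb.

bbbbbbbbbbbbbbbb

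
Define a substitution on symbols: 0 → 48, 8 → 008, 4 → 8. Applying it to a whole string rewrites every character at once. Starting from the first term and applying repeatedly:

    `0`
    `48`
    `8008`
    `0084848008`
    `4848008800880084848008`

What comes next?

80088008484800800848480080084848008800880084848008

φ(4848008800880084848008) expands symbol-by-symbol to 8 008 8 008 48 48 008 008 48 48 008 008 48 48 008 8 008 8 008 48 48 008; joining the 22 pieces gives the next term.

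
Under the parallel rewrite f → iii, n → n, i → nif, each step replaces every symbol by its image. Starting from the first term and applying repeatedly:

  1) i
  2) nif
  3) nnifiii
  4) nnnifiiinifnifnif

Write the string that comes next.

nnnnifiiinifnifnifnnifiiinnifiiinnifiii

Applying the rule to each of the 17 symbols of nnnifiiinifnifnif gives the pieces n n n nif iii nif nif nif n nif iii n nif iii n nif iii, which concatenate to the answer.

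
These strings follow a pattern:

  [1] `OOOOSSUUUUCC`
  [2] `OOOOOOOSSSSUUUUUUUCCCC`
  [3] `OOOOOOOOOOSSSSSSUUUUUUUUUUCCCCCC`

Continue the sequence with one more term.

OOOOOOOOOOOOOSSSSSSSSUUUUUUUUUUUUUCCCCCCCC

The n-th term is 3n+1 O's then 2n S's then 3n+1 U's then 2n C's (n = 1, 2, …).
Setting n = 4 gives 13, 8, 13, 8 characters in each block.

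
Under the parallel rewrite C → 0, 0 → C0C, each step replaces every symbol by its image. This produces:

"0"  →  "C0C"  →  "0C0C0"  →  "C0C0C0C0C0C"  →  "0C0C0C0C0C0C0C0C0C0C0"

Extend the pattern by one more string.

C0C0C0C0C0C0C0C0C0C0C0C0C0C0C0C0C0C0C0C0C0C

Applying the rule to each of the 21 symbols of 0C0C0C0C0C0C0C0C0C0C0 gives the pieces C0C 0 C0C 0 C0C 0 C0C 0 C0C 0 C0C 0 C0C 0 C0C 0 C0C 0 C0C 0 C0C, which concatenate to the answer.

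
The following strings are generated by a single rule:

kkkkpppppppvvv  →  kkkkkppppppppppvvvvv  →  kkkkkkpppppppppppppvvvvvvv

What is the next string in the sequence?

Reading off run lengths: k runs 4, 5, 6; p runs 7, 10, 13; v runs 3, 5, 7 — each is linear in n, where the shown terms are n = 2, 3, 4.
For the next term, n = 5, so the run lengths are 7, 16, 9.

kkkkkkkppppppppppppppppvvvvvvvvv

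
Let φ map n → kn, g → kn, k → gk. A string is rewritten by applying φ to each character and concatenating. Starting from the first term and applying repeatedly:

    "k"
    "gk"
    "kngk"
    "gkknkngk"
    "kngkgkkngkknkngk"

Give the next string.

gkknkngkkngkgkknkngkgkkngkknkngk

Applying the rule to each of the 16 symbols of kngkgkkngkknkngk gives the pieces gk kn kn gk kn gk gk kn kn gk gk kn gk kn kn gk, which concatenate to the answer.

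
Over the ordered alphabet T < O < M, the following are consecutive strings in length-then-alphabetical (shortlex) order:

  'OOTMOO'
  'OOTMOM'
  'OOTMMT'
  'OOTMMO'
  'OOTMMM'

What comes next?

The successor of OOTMMM increments the rightmost position that isn't already M and resets every position after it to T.

OOOTTT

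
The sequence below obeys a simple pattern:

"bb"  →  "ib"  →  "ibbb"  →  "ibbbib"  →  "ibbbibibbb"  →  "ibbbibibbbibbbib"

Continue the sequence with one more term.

Each term (from the third on) is the previous term followed by the one before it: term 3 = ib·bb = ibbb.
So term 7 is ibbbibibbbibbbib·ibbbibibbb.

ibbbibibbbibbbibibbbibibbb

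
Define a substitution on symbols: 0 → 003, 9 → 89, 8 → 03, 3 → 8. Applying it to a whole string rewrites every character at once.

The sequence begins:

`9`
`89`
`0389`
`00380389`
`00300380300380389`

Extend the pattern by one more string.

0030038003003803003800300380300380389

Replace each of the 17 characters of 00300380300380389 in place — 003 003 8 003 003 8 03 003 8 003 003 8 03 003 8 03 89 — and concatenate.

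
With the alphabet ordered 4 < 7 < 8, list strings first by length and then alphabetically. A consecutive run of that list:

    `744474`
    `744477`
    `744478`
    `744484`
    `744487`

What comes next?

744488

Treat 744487 as a base-3 numeral over the given alphabet and add one, carrying through any trailing 8's.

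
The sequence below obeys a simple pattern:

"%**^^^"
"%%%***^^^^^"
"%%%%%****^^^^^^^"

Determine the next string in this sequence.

%%%%%%%*****^^^^^^^^^

Reading off run lengths: % runs 1, 3, 5; * runs 2, 3, 4; ^ runs 3, 5, 7 — each is linear in n (n = 1, 2, …).
For the next term, n = 4, so the run lengths are 7, 5, 9.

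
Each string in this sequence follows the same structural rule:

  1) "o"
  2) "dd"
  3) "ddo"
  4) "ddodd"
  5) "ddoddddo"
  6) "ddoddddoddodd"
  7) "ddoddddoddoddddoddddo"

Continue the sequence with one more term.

Each term (from the third on) is the previous term followed by the one before it: term 3 = dd·o = ddo.
So term 8 is ddoddddoddoddddoddddo·ddoddddoddodd.

ddoddddoddoddddoddddoddoddddoddodd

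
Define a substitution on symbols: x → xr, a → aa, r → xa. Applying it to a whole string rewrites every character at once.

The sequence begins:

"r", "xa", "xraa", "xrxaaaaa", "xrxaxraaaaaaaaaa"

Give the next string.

Replace each of the 16 characters of xrxaxraaaaaaaaaa in place — xr xa xr aa xr xa aa aa aa aa aa aa aa aa aa aa — and concatenate.

xrxaxraaxrxaaaaaaaaaaaaaaaaaaaaa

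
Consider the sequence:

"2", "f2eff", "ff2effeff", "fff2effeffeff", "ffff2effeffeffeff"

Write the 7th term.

Each term wraps the previous one in f on the left and eff on the right.
From ffff2effeffeffeff, 2 further steps: ffff2effeffeffeff → fffff2effeffeffeffeff → (answer).

ffffff2effeffeffeffeffeff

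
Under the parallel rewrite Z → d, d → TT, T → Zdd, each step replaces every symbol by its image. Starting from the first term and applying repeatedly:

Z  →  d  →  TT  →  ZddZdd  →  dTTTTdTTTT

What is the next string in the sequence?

TTZddZddZddZddTTZddZddZddZdd

Rewriting each symbol of dTTTTdTTTT: d→TT, T→Zdd, T→Zdd, T→Zdd, T→Zdd, d→TT, T→Zdd, T→Zdd, T→Zdd, T→Zdd, which concatenates to TT Zdd Zdd Zdd Zdd TT Zdd Zdd Zdd Zdd.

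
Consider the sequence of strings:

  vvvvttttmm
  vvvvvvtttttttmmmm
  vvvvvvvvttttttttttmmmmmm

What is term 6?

vvvvvvvvvvvvvvtttttttttttttttttttmmmmmmmmmmmm

Term n consists of 2n+2 v's, followed by 3n+1 t's, followed by 2n m's (n = 1, 2, …).
For term 6, n = 6, so the run lengths are 14, 19, 12.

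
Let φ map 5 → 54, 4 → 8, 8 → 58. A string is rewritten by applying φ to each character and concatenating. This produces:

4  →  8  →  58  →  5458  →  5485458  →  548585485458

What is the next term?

548585458548585485458

Apply φ to 548585485458 symbol by symbol: 5→54, 4→8, 8→58, 5→54, 8→58, 5→54, 4→8, 8→58, 5→54, 4→8, 5→54, 8→58; joined: 54 8 58 54 58 54 8 58 54 8 54 58.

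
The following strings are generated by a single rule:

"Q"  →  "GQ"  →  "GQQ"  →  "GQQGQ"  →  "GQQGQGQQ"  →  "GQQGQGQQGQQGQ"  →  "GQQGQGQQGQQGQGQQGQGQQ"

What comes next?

Each term (from the third on) is the previous term followed by the one before it: term 3 = GQ·Q = GQQ.
The next term joins GQQGQGQQGQQGQGQQGQGQQ and GQQGQGQQGQQGQ.

GQQGQGQQGQQGQGQQGQGQQGQQGQGQQGQQGQ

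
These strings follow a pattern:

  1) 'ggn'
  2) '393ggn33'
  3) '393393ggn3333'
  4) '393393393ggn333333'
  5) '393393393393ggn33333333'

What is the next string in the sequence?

s(k+1) = 393·s(k)·33, so each term gains 393 as a prefix and 33 as a suffix.
One more step from 393393393393ggn33333333 gives the answer.

393393393393393ggn3333333333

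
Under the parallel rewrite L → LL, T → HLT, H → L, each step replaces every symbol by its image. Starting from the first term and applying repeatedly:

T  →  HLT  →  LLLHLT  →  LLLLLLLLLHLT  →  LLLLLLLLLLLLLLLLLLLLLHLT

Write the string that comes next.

Rewriting the 24 symbols of LLLLLLLLLLLLLLLLLLLLLHLT one by one yields LL LL LL LL LL LL LL LL LL LL LL LL LL LL LL LL LL LL LL LL LL L LL HLT; concatenated:

LLLLLLLLLLLLLLLLLLLLLLLLLLLLLLLLLLLLLLLLLLLLLHLT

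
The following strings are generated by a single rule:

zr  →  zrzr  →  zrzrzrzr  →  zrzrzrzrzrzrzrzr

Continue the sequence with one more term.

Every step duplicates the string.
Doubling zrzrzrzrzrzrzrzr:

zrzrzrzrzrzrzrzrzrzrzrzrzrzrzrzr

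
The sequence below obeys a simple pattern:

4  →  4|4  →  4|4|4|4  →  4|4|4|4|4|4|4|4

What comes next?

4|4|4|4|4|4|4|4|4|4|4|4|4|4|4|4

Every step duplicates the string with '|' between the halves.
One more doubling of 4|4|4|4|4|4|4|4 gives the answer.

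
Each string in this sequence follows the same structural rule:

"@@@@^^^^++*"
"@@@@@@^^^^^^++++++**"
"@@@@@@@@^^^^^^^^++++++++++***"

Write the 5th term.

@@@@@@@@@@@@^^^^^^^^^^^^++++++++++++++++++*****

Term n consists of 2n+2 @'s, followed by 2n+2 ^'s, followed by 4n-2 +'s, followed by n *'s (n = 1, 2, …).
At n = 5 the blocks have lengths 12, 12, 18, 5.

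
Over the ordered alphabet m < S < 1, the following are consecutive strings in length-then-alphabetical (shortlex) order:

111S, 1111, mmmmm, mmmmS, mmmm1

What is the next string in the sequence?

Find the rightmost character of mmmm1 below 1, bump it to the next letter, and reset everything to its right to m.

mmmSm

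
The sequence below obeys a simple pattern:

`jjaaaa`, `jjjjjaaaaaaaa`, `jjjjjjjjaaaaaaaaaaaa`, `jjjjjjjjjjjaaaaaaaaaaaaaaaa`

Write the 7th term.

The n-th term is 3n-1 j's then 4n a's (n = 1, 2, …).
For term 7, n = 7, so the run lengths are 20, 28.

jjjjjjjjjjjjjjjjjjjjaaaaaaaaaaaaaaaaaaaaaaaaaaaa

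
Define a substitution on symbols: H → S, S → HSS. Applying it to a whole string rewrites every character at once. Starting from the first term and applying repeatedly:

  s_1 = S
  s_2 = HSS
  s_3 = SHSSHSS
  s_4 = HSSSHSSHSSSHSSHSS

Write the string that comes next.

Rewriting the 17 symbols of HSSSHSSHSSSHSSHSS one by one yields S HSS HSS HSS S HSS HSS S HSS HSS HSS S HSS HSS S HSS HSS; concatenated:

SHSSHSSHSSSHSSHSSSHSSHSSHSSSHSSHSSSHSSHSS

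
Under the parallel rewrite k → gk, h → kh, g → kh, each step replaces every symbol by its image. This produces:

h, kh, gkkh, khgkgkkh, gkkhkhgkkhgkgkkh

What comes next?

Rewriting the 16 symbols of gkkhkhgkkhgkgkkh one by one yields kh gk gk kh gk kh kh gk gk kh kh gk kh gk gk kh; concatenated:

khgkgkkhgkkhkhgkgkkhkhgkkhgkgkkh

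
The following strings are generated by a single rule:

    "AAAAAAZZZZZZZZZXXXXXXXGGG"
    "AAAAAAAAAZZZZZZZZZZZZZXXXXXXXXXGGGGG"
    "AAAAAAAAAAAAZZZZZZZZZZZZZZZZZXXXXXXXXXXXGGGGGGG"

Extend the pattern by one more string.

The n-th term is 3n A's then 4n+1 Z's then 2n+3 X's then 2n-1 G's, where the shown terms are n = 2, 3, 4.
At n = 5 the blocks have lengths 15, 21, 13, 9.

AAAAAAAAAAAAAAAZZZZZZZZZZZZZZZZZZZZZXXXXXXXXXXXXXGGGGGGGGG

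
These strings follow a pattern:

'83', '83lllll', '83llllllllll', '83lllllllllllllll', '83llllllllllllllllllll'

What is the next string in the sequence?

83lllllllllllllllllllllllll

Every step adds lllll to the end: s(k+1) = s(k)·lllll.
So the next term is 83llllllllllllllllllll·lllll.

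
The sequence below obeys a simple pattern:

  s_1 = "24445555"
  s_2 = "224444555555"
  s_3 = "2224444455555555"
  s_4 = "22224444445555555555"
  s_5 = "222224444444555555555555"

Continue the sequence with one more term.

Reading off run lengths: 2 runs 1, 2, 3, 4, 5; 4 runs 3, 4, 5, 6, 7; 5 runs 4, 6, 8, 10, 12 — each is linear in n, where the shown terms are n = 2, 3, 4, 5, 6.
Setting n = 7 gives 6, 8, 14 characters in each block.

2222224444444455555555555555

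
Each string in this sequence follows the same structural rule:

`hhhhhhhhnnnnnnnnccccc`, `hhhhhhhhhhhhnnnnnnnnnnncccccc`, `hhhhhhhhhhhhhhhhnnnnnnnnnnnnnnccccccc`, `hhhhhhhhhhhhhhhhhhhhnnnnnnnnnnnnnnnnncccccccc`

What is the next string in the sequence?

The n-th term is 4n h's then 3n+2 n's then n+3 c's, where the shown terms are n = 2, 3, 4, 5.
For the next term, n = 6, so the run lengths are 24, 20, 9.

hhhhhhhhhhhhhhhhhhhhhhhhnnnnnnnnnnnnnnnnnnnnccccccccc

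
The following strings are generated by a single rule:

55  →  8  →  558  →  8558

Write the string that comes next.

5588558

This is a Fibonacci-style word recurrence s(k) = s(k−2)·s(k−1): e.g. 55·8 = 558.
Continuing: 558 · 8558 gives term 5.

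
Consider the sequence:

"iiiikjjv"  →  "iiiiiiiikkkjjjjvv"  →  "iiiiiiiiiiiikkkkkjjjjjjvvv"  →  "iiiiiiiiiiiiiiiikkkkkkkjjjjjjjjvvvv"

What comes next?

Each string has the form i^{4n} k^{2n-1} j^{2n} v^{n} (n = 1, 2, …).
At n = 5 the blocks have lengths 20, 9, 10, 5.

iiiiiiiiiiiiiiiiiiiikkkkkkkkkjjjjjjjjjjvvvvv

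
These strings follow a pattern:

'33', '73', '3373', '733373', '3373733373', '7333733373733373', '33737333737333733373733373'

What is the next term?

733373337373337333737333737333733373733373

From term 3 onward, concatenate the second-to-last term with the last: 33·73 = 3373, 73·3373 = 733373, …
So term 8 is 7333733373733373·33737333737333733373733373.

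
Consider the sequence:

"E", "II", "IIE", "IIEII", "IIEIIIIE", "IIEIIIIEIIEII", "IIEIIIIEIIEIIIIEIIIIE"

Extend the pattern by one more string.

IIEIIIIEIIEIIIIEIIIIEIIEIIIIEIIEII

Each term (from the third on) is the previous term followed by the one before it: term 3 = II·E = IIE.
Continuing: IIEIIIIEIIEIIIIEIIIIE · IIEIIIIEIIEII gives term 8.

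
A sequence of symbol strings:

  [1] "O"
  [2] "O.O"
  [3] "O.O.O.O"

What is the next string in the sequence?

O.O.O.O.O.O.O.O

Every step duplicates the string with '.' between the halves.
One more doubling of O.O.O.O gives the answer.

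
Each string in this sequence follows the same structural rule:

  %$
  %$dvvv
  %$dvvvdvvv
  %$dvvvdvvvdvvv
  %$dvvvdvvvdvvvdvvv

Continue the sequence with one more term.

Each term is the previous one with dvvv appended.
Applying this once more to %$dvvvdvvvdvvvdvvv:

%$dvvvdvvvdvvvdvvvdvvv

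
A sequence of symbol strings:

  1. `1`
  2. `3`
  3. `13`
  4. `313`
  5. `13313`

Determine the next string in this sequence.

From term 3 onward, concatenate the second-to-last term with the last: 1·3 = 13, 3·13 = 313, …
Continuing: 313 · 13313 gives term 6.

31313313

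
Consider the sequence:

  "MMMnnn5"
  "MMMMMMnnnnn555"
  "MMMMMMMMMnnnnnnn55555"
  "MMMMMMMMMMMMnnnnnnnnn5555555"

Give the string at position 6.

MMMMMMMMMMMMMMMMMMnnnnnnnnnnnnn55555555555

Each string has the form M^{3n} n^{2n+1} 5^{2n-1} (n = 1, 2, …).
For term 6, n = 6, so the run lengths are 18, 13, 11.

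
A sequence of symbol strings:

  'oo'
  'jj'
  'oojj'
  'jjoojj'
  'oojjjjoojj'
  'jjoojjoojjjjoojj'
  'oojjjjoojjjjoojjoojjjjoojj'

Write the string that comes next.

This is a Fibonacci-style word recurrence s(k) = s(k−2)·s(k−1): e.g. oo·jj = oojj.
So term 8 is jjoojjoojjjjoojj·oojjjjoojjjjoojjoojjjjoojj.

jjoojjoojjjjoojjoojjjjoojjjjoojjoojjjjoojj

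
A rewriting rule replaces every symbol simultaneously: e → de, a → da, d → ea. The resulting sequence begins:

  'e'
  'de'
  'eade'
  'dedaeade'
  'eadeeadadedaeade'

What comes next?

φ(eadeeadadedaeade) expands symbol-by-symbol to de da ea de de da ea da ea de ea da de da ea de; joining the 16 pieces gives the next term.

dedaeadededaeadaeadeeadadedaeade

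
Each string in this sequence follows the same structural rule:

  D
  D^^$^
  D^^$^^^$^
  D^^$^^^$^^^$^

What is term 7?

Each term is the previous one with ^^$^ appended.
From D^^$^^^$^^^$^, 3 further steps: D^^$^^^$^^^$^ → D^^$^^^$^^^$^^^$^ → D^^$^^^$^^^$^^^$^^^$^ → (answer).

D^^$^^^$^^^$^^^$^^^$^^^$^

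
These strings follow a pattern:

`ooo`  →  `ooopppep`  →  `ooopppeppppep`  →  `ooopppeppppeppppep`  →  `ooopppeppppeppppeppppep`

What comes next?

The strings grow by a fixed suffix pppep each time.
Applying this once more to ooopppeppppeppppeppppep:

ooopppeppppeppppeppppeppppep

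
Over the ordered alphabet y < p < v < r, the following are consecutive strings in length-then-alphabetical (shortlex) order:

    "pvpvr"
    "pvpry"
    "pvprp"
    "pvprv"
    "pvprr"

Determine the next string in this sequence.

pvvyy

Find the rightmost character of pvprr below r, bump it to the next letter, and reset everything to its right to y.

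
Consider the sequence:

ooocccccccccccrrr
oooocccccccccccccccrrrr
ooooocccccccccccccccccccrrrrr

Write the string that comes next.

Term n consists of n o's, followed by 4n-1 c's, followed by n r's, where the shown terms are n = 3, 4, 5.
Setting n = 6 gives 6, 23, 6 characters in each block.

oooooocccccccccccccccccccccccrrrrrr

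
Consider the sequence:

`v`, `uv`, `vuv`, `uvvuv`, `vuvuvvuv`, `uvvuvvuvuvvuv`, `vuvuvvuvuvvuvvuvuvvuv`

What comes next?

Each term (from the third on) is the two preceding terms concatenated in order: term 3 = v·uv = vuv.
The next term joins uvvuvvuvuvvuv and vuvuvvuvuvvuvvuvuvvuv.

uvvuvvuvuvvuvvuvuvvuvuvvuvvuvuvvuv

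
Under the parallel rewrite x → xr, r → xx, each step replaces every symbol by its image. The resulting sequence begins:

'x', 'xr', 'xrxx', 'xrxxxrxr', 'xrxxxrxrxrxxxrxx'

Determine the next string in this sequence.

Replace each of the 16 characters of xrxxxrxrxrxxxrxx in place — xr xx xr xr xr xx xr xx xr xx xr xr xr xx xr xr — and concatenate.

xrxxxrxrxrxxxrxxxrxxxrxrxrxxxrxr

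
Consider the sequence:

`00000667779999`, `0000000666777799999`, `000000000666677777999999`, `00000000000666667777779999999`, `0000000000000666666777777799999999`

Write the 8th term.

Term n consists of 2n+1 0's, followed by n 6's, followed by n+1 7's, followed by n+2 9's, where the shown terms are n = 2, 3, 4, 5, 6.
Setting n = 9 gives 19, 9, 10, 11 characters in each block.

0000000000000000000666666666777777777799999999999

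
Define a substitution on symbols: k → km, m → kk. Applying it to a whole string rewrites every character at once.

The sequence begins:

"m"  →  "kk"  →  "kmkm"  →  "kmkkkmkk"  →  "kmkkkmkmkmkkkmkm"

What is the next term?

kmkkkmkmkmkkkmkkkmkkkmkmkmkkkmkk

Replace each of the 16 characters of kmkkkmkmkmkkkmkm in place — km kk km km km kk km kk km kk km km km kk km kk — and concatenate.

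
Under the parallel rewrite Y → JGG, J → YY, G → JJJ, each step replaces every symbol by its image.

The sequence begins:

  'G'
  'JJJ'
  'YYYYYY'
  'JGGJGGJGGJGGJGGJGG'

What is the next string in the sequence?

Rewriting the 18 symbols of JGGJGGJGGJGGJGGJGG one by one yields YY JJJ JJJ YY JJJ JJJ YY JJJ JJJ YY JJJ JJJ YY JJJ JJJ YY JJJ JJJ; concatenated:

YYJJJJJJYYJJJJJJYYJJJJJJYYJJJJJJYYJJJJJJYYJJJJJJ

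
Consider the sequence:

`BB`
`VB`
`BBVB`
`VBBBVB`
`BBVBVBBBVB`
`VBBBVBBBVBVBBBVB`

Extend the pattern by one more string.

Each term (from the third on) is the two preceding terms concatenated in order: term 3 = BB·VB = BBVB.
So term 7 is BBVBVBBBVB·VBBBVBBBVBVBBBVB.

BBVBVBBBVBVBBBVBBBVBVBBBVB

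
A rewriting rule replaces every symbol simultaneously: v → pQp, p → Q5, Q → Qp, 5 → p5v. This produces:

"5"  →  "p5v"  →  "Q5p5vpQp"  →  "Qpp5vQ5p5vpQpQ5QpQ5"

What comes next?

Rewriting the 19 symbols of Qpp5vQ5p5vpQpQ5QpQ5 one by one yields Qp Q5 Q5 p5v pQp Qp p5v Q5 p5v pQp Q5 Qp Q5 Qp p5v Qp Q5 Qp p5v; concatenated:

QpQ5Q5p5vpQpQpp5vQ5p5vpQpQ5QpQ5Qpp5vQpQ5Qpp5v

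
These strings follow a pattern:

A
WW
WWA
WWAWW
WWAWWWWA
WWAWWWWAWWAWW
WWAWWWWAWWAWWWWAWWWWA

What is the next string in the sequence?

This is a Fibonacci-style word recurrence s(k) = s(k−1)·s(k−2): e.g. WW·A = WWA.
The next term joins WWAWWWWAWWAWWWWAWWWWA and WWAWWWWAWWAWW.

WWAWWWWAWWAWWWWAWWWWAWWAWWWWAWWAWW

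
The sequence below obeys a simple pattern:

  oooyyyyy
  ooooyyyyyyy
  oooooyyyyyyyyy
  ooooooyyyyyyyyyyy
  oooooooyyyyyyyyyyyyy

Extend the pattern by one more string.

Term n consists of n o's, followed by 2n-1 y's, where the shown terms are n = 3, 4, 5, 6, 7.
For the next term, n = 8, so the run lengths are 8, 15.

ooooooooyyyyyyyyyyyyyyy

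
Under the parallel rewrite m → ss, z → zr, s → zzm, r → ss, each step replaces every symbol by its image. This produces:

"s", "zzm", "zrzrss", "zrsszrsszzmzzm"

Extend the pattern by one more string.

Rewriting the 14 symbols of zrsszrsszzmzzm one by one yields zr ss zzm zzm zr ss zzm zzm zr zr ss zr zr ss; concatenated:

zrsszzmzzmzrsszzmzzmzrzrsszrzrss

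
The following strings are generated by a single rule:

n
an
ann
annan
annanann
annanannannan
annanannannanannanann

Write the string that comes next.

This is a Fibonacci-style word recurrence s(k) = s(k−1)·s(k−2): e.g. an·n = ann.
Continuing: annanannannanannanann · annanannannan gives term 8.

annanannannanannanannannanannannan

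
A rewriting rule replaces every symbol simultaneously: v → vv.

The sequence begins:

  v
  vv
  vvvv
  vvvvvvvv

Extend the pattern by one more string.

vvvvvvvvvvvvvvvv

Expanding vvvvvvvv: v→vv, v→vv, v→vv, v→vv, v→vv, v→vv, v→vv, v→vv. Concatenated: vv vv vv vv vv vv vv vv.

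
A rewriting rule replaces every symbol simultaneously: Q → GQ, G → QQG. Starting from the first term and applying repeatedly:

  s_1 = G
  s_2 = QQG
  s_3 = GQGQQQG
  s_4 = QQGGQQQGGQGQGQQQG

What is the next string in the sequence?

Rewriting the 17 symbols of QQGGQQQGGQGQGQQQG one by one yields GQ GQ QQG QQG GQ GQ GQ QQG QQG GQ QQG GQ QQG GQ GQ GQ QQG; concatenated:

GQGQQQGQQGGQGQGQQQGQQGGQQQGGQQQGGQGQGQQQG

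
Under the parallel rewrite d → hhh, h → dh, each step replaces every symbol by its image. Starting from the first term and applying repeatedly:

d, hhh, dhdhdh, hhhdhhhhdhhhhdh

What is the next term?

Applying the rule to each of the 15 symbols of hhhdhhhhdhhhhdh gives the pieces dh dh dh hhh dh dh dh dh hhh dh dh dh dh hhh dh, which concatenate to the answer.

dhdhdhhhhdhdhdhdhhhhdhdhdhdhhhhdh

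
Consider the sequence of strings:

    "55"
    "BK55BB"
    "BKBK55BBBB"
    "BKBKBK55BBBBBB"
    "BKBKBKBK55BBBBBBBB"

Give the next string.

Every step adds BK to the front and BB to the end of the previous string.
Applying this once more to BKBKBKBK55BBBBBBBB:

BKBKBKBKBK55BBBBBBBBBB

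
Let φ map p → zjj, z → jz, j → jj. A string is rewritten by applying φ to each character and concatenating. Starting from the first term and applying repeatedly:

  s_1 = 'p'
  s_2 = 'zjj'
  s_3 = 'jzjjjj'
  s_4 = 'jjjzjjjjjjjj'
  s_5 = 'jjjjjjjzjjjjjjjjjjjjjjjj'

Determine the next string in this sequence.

jjjjjjjjjjjjjjjzjjjjjjjjjjjjjjjjjjjjjjjjjjjjjjjj

Replace each of the 24 characters of jjjjjjjzjjjjjjjjjjjjjjjj in place — jj jj jj jj jj jj jj jz jj jj jj jj jj jj jj jj jj jj jj jj jj jj jj jj — and concatenate.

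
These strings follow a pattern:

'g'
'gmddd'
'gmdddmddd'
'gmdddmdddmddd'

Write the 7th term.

Each term is the previous one with mddd appended.
From gmdddmdddmddd, 3 further steps: gmdddmdddmddd → gmdddmdddmdddmddd → gmdddmdddmdddmdddmddd → (answer).

gmdddmdddmdddmdddmdddmddd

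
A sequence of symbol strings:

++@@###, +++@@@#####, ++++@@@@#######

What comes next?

+++++@@@@@#########

Reading off run lengths: + runs 2, 3, 4; @ runs 2, 3, 4; # runs 3, 5, 7 — each is linear in n (n = 1, 2, …).
For the next term, n = 4, so the run lengths are 5, 5, 9.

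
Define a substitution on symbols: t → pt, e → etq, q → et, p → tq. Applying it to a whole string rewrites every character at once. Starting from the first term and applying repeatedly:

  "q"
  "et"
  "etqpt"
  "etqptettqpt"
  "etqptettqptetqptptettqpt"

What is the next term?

Applying the rule to each of the 24 symbols of etqptettqptetqptptettqpt gives the pieces etq pt et tq pt etq pt pt et tq pt etq pt et tq pt tq pt etq pt pt et tq pt, which concatenate to the answer.

etqptettqptetqptptettqptetqptettqpttqptetqptptettqpt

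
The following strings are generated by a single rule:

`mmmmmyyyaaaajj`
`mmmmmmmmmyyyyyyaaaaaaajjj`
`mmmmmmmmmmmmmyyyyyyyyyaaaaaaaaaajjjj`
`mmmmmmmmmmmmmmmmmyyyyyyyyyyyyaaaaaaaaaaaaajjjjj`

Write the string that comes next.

The n-th term is 4n+1 m's then 3n y's then 3n+1 a's then n+1 j's (n = 1, 2, …).
At n = 5 the blocks have lengths 21, 15, 16, 6.

mmmmmmmmmmmmmmmmmmmmmyyyyyyyyyyyyyyyaaaaaaaaaaaaaaaajjjjjj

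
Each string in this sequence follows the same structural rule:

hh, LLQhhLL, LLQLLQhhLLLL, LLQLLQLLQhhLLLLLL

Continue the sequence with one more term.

LLQLLQLLQLLQhhLLLLLLLL

s(k+1) = LLQ·s(k)·LL, so each term gains LLQ as a prefix and LL as a suffix.
So the next term is LLQ·LLQLLQLLQhhLLLLLL·LL.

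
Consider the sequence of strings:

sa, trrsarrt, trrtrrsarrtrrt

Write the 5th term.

s(k+1) = trr·s(k)·rrt, so each term gains trr as a prefix and rrt as a suffix.
From trrtrrsarrtrrt, 2 further steps: trrtrrsarrtrrt → trrtrrtrrsarrtrrtrrt → (answer).

trrtrrtrrtrrsarrtrrtrrtrrt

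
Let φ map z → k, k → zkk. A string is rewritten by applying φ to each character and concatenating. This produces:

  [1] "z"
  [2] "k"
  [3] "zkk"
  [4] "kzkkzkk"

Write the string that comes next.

Apply φ to kzkkzkk symbol by symbol: k→zkk, z→k, k→zkk, k→zkk, z→k, k→zkk, k→zkk; joined: zkk k zkk zkk k zkk zkk.

zkkkzkkzkkkzkkzkk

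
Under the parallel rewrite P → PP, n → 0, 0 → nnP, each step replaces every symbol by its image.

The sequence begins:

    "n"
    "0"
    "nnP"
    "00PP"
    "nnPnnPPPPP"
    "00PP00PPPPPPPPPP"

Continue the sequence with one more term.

φ(00PP00PPPPPPPPPP) expands symbol-by-symbol to nnP nnP PP PP nnP nnP PP PP PP PP PP PP PP PP PP PP; joining the 16 pieces gives the next term.

nnPnnPPPPPnnPnnPPPPPPPPPPPPPPPPPPPPP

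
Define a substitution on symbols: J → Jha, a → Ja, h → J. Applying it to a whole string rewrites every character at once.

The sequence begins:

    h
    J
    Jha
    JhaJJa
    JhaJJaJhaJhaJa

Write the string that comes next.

Applying the rule to each of the 14 symbols of JhaJJaJhaJhaJa gives the pieces Jha J Ja Jha Jha Ja Jha J Ja Jha J Ja Jha Ja, which concatenate to the answer.

JhaJJaJhaJhaJaJhaJJaJhaJJaJhaJa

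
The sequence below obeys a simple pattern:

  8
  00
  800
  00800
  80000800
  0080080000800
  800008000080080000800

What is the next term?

Each term (from the third on) is the two preceding terms concatenated in order: term 3 = 8·00 = 800.
So term 8 is 0080080000800·800008000080080000800.

0080080000800800008000080080000800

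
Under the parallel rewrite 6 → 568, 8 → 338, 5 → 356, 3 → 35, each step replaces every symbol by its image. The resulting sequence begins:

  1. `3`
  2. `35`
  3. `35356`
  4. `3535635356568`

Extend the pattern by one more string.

Rewriting the 13 symbols of 3535635356568 one by one yields 35 356 35 356 568 35 356 35 356 568 356 568 338; concatenated:

35356353565683535635356568356568338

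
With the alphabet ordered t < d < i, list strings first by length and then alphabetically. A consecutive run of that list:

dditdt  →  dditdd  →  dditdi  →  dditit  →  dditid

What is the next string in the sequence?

dditii

Find the rightmost character of dditid below i, bump it to the next letter, and reset everything to its right to t.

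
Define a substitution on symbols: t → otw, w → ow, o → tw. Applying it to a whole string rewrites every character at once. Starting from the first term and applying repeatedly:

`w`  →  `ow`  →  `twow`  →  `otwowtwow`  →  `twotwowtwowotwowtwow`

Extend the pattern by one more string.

Rewriting the 20 symbols of twotwowtwowotwowtwow one by one yields otw ow tw otw ow tw ow otw ow tw ow tw otw ow tw ow otw ow tw ow; concatenated:

otwowtwotwowtwowotwowtwowtwotwowtwowotwowtwow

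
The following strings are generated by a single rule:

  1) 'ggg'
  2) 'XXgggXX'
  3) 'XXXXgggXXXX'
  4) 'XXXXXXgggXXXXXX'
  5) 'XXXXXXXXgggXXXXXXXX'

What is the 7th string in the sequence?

XXXXXXXXXXXXgggXXXXXXXXXXXX

s(k+1) = XX·s(k)·XX, so each term gains XX as a prefix and XX as a suffix.
From XXXXXXXXgggXXXXXXXX, 2 further steps: XXXXXXXXgggXXXXXXXX → XXXXXXXXXXgggXXXXXXXXXX → (answer).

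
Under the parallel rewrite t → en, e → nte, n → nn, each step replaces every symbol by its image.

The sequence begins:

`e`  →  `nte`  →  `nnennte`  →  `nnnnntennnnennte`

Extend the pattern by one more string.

Applying the rule to each of the 16 symbols of nnnnntennnnennte gives the pieces nn nn nn nn nn en nte nn nn nn nn nte nn nn en nte, which concatenate to the answer.

nnnnnnnnnnenntennnnnnnnntennnnennte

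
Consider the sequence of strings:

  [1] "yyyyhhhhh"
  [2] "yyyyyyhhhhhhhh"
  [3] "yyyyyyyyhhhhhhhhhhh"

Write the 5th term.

Each string has the form y^{2n+2} h^{3n+2} (n = 1, 2, …).
For term 5, n = 5, so the run lengths are 12, 17.

yyyyyyyyyyyyhhhhhhhhhhhhhhhhh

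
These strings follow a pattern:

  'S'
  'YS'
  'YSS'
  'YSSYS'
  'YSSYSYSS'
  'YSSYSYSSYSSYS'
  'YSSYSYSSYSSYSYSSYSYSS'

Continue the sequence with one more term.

YSSYSYSSYSSYSYSSYSYSSYSSYSYSSYSSYS

Each term (from the third on) is the previous term followed by the one before it: term 3 = YS·S = YSS.
Continuing: YSSYSYSSYSSYSYSSYSYSS · YSSYSYSSYSSYS gives term 8.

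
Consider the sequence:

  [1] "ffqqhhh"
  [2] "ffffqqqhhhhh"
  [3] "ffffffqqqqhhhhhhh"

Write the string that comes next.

ffffffffqqqqqhhhhhhhhh

Each string has the form f^{2n} q^{n+1} h^{2n+1} (n = 1, 2, …).
Setting n = 4 gives 8, 5, 9 characters in each block.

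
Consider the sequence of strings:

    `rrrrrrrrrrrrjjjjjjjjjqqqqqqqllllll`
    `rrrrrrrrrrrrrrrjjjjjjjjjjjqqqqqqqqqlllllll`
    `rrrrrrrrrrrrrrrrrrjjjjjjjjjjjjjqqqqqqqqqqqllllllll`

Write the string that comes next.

Term n consists of 3n+3 r's, followed by 2n+3 j's, followed by 2n+1 q's, followed by n+3 l's, where the shown terms are n = 3, 4, 5.
Setting n = 6 gives 21, 15, 13, 9 characters in each block.

rrrrrrrrrrrrrrrrrrrrrjjjjjjjjjjjjjjjqqqqqqqqqqqqqlllllllll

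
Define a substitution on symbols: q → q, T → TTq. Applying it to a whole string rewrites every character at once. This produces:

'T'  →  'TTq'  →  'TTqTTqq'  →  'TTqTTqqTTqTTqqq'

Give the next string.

φ(TTqTTqqTTqTTqqq) expands symbol-by-symbol to TTq TTq q TTq TTq q q TTq TTq q TTq TTq q q q; joining the 15 pieces gives the next term.

TTqTTqqTTqTTqqqTTqTTqqTTqTTqqqq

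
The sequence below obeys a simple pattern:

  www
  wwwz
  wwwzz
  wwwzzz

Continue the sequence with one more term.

Every step adds z to the end: s(k+1) = s(k)·z.
One more step from wwwzzz gives the answer.

wwwzzzz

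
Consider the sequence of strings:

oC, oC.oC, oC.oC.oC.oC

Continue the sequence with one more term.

Each string is two copies of the previous one joined by '.'.
Doubling oC.oC.oC.oC with '.' between the halves:

oC.oC.oC.oC.oC.oC.oC.oC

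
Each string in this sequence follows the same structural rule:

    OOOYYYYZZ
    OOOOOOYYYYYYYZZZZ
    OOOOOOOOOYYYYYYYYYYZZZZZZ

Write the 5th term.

OOOOOOOOOOOOOOOYYYYYYYYYYYYYYYYZZZZZZZZZZ

Term n consists of 3n O's, followed by 3n+1 Y's, followed by 2n Z's (n = 1, 2, …).
For term 5, n = 5, so the run lengths are 15, 16, 10.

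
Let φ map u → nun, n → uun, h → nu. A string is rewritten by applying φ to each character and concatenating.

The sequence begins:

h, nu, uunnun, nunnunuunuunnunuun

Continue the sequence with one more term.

uunnunuunuunnunuunnunnunuunnunnunuunuunnunuunnunnunuun

Replace each of the 18 characters of nunnunuunuunnunuun in place — uun nun uun uun nun uun nun nun uun nun nun uun uun nun uun nun nun uun — and concatenate.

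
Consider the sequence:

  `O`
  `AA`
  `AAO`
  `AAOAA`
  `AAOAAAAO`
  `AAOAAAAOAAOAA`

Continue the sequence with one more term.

From term 3 onward, concatenate the last term with the second-to-last: AA·O = AAO, AAO·AA = AAOAA, …
So term 7 is AAOAAAAOAAOAA·AAOAAAAO.

AAOAAAAOAAOAAAAOAAAAO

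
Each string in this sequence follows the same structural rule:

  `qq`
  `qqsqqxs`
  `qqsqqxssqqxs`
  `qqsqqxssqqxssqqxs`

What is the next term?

The strings grow by a fixed suffix sqqxs each time.
One more step from qqsqqxssqqxssqqxs gives the answer.

qqsqqxssqqxssqqxssqqxs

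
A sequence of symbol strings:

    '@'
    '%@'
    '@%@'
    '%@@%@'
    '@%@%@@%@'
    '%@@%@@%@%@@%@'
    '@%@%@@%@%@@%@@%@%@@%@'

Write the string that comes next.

%@@%@@%@%@@%@@%@%@@%@%@@%@@%@%@@%@

This is a Fibonacci-style word recurrence s(k) = s(k−2)·s(k−1): e.g. @·%@ = @%@.
Continuing: %@@%@@%@%@@%@ · @%@%@@%@%@@%@@%@%@@%@ gives term 8.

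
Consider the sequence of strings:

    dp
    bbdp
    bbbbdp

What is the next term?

Each term is the previous one with bb prepended.
Applying this once more to bbbbdp:

bbbbbbdp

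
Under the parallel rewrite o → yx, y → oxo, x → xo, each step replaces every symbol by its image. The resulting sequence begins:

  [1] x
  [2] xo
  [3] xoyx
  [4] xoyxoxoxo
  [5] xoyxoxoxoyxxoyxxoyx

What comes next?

Replace each of the 19 characters of xoyxoxoxoyxxoyxxoyx in place — xo yx oxo xo yx xo yx xo yx oxo xo xo yx oxo xo xo yx oxo xo — and concatenate.

xoyxoxoxoyxxoyxxoyxoxoxoxoyxoxoxoxoyxoxoxo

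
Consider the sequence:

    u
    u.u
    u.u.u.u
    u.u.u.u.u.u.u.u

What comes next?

Every step duplicates the string with '.' between the halves.
Doubling u.u.u.u.u.u.u.u with '.' between the halves:

u.u.u.u.u.u.u.u.u.u.u.u.u.u.u.u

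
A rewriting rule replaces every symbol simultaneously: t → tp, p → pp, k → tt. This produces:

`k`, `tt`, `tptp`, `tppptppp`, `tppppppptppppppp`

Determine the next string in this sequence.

tppppppppppppppptppppppppppppppp

Applying the rule to each of the 16 symbols of tppppppptppppppp gives the pieces tp pp pp pp pp pp pp pp tp pp pp pp pp pp pp pp, which concatenate to the answer.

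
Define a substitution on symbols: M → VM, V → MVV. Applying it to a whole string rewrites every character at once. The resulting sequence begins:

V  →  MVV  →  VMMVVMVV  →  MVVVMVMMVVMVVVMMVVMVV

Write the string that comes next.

Rewriting the 21 symbols of MVVVMVMMVVMVVVMMVVMVV one by one yields VM MVV MVV MVV VM MVV VM VM MVV MVV VM MVV MVV MVV VM VM MVV MVV VM MVV MVV; concatenated:

VMMVVMVVMVVVMMVVVMVMMVVMVVVMMVVMVVMVVVMVMMVVMVVVMMVVMVV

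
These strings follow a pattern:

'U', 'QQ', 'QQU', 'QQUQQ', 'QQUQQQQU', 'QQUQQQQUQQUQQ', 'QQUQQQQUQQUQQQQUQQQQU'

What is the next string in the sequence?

QQUQQQQUQQUQQQQUQQQQUQQUQQQQUQQUQQ

Each term (from the third on) is the previous term followed by the one before it: term 3 = QQ·U = QQU.
So term 8 is QQUQQQQUQQUQQQQUQQQQU·QQUQQQQUQQUQQ.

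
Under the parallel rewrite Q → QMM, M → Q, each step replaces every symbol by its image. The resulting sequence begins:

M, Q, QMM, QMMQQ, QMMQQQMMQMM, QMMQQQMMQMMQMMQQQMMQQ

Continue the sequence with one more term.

Replace each of the 21 characters of QMMQQQMMQMMQMMQQQMMQQ in place — QMM Q Q QMM QMM QMM Q Q QMM Q Q QMM Q Q QMM QMM QMM Q Q QMM QMM — and concatenate.

QMMQQQMMQMMQMMQQQMMQQQMMQQQMMQMMQMMQQQMMQMM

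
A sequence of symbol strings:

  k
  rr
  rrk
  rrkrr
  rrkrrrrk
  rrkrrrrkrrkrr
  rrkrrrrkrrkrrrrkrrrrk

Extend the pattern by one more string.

From term 3 onward, concatenate the last term with the second-to-last: rr·k = rrk, rrk·rr = rrkrr, …
The next term joins rrkrrrrkrrkrrrrkrrrrk and rrkrrrrkrrkrr.

rrkrrrrkrrkrrrrkrrrrkrrkrrrrkrrkrr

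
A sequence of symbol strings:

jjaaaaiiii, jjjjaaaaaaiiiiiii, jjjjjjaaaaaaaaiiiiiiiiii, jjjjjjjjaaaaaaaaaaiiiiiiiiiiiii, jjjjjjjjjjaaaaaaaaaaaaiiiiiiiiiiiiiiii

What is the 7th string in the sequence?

Term n consists of 2n j's, followed by 2n+2 a's, followed by 3n+1 i's (n = 1, 2, …).
At n = 7 the blocks have lengths 14, 16, 22.

jjjjjjjjjjjjjjaaaaaaaaaaaaaaaaiiiiiiiiiiiiiiiiiiiiii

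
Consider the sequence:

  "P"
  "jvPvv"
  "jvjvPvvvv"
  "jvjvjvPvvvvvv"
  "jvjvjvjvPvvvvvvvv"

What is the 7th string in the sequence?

Each term wraps the previous one in jv on the left and vv on the right.
From jvjvjvjvPvvvvvvvv, 2 further steps: jvjvjvjvPvvvvvvvv → jvjvjvjvjvPvvvvvvvvvv → (answer).

jvjvjvjvjvjvPvvvvvvvvvvvv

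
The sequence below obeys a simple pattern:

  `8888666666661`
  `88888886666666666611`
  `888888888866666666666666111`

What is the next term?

8888888888888666666666666666661111

Each string has the form 8^{3n-2} 6^{3n+2} 1^{n-1}, where the shown terms are n = 2, 3, 4.
For the next term, n = 5, so the run lengths are 13, 17, 4.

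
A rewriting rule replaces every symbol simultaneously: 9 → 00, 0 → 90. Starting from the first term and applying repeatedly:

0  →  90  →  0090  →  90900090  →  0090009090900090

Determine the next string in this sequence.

90900090909000900090009090900090

Replace each of the 16 characters of 0090009090900090 in place — 90 90 00 90 90 90 00 90 00 90 00 90 90 90 00 90 — and concatenate.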